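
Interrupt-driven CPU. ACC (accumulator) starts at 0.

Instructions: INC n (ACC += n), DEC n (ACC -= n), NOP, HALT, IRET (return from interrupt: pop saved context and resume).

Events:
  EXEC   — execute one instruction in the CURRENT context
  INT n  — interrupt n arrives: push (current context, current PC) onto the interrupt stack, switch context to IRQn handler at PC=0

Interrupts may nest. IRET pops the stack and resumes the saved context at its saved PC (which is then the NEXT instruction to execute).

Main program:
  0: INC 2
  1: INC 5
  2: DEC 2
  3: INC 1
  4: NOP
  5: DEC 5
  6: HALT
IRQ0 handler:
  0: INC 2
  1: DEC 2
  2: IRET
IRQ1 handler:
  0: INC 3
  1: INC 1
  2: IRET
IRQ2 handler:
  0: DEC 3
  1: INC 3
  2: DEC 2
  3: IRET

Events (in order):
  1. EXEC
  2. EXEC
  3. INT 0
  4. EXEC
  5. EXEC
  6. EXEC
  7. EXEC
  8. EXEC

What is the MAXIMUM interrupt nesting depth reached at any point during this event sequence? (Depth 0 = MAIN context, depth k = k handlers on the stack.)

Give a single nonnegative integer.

Event 1 (EXEC): [MAIN] PC=0: INC 2 -> ACC=2 [depth=0]
Event 2 (EXEC): [MAIN] PC=1: INC 5 -> ACC=7 [depth=0]
Event 3 (INT 0): INT 0 arrives: push (MAIN, PC=2), enter IRQ0 at PC=0 (depth now 1) [depth=1]
Event 4 (EXEC): [IRQ0] PC=0: INC 2 -> ACC=9 [depth=1]
Event 5 (EXEC): [IRQ0] PC=1: DEC 2 -> ACC=7 [depth=1]
Event 6 (EXEC): [IRQ0] PC=2: IRET -> resume MAIN at PC=2 (depth now 0) [depth=0]
Event 7 (EXEC): [MAIN] PC=2: DEC 2 -> ACC=5 [depth=0]
Event 8 (EXEC): [MAIN] PC=3: INC 1 -> ACC=6 [depth=0]
Max depth observed: 1

Answer: 1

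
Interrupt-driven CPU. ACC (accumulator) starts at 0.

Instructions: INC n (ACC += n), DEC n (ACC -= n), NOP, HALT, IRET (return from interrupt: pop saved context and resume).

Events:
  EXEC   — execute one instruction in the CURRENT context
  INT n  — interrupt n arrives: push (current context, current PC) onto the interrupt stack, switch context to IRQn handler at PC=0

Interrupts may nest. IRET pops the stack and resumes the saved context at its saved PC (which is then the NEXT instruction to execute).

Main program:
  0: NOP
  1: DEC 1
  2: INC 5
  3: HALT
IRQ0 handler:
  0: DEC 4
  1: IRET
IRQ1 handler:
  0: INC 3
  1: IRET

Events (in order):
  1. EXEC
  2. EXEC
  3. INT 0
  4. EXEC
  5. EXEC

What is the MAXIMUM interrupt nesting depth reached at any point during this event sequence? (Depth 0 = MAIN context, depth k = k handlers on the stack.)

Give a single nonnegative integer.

Answer: 1

Derivation:
Event 1 (EXEC): [MAIN] PC=0: NOP [depth=0]
Event 2 (EXEC): [MAIN] PC=1: DEC 1 -> ACC=-1 [depth=0]
Event 3 (INT 0): INT 0 arrives: push (MAIN, PC=2), enter IRQ0 at PC=0 (depth now 1) [depth=1]
Event 4 (EXEC): [IRQ0] PC=0: DEC 4 -> ACC=-5 [depth=1]
Event 5 (EXEC): [IRQ0] PC=1: IRET -> resume MAIN at PC=2 (depth now 0) [depth=0]
Max depth observed: 1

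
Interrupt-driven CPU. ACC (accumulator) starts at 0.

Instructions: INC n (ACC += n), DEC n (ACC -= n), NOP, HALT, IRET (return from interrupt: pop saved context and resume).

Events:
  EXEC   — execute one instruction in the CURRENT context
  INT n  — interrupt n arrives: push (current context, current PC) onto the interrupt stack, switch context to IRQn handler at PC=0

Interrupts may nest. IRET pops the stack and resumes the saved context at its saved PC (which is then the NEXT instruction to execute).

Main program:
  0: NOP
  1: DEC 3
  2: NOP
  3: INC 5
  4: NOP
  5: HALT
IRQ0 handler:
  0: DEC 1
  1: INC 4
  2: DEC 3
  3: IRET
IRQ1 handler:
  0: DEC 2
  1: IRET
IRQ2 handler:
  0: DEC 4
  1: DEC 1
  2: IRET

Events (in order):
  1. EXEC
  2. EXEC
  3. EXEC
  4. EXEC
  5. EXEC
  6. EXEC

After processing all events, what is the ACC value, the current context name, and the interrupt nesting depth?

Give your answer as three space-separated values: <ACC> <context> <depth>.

Event 1 (EXEC): [MAIN] PC=0: NOP
Event 2 (EXEC): [MAIN] PC=1: DEC 3 -> ACC=-3
Event 3 (EXEC): [MAIN] PC=2: NOP
Event 4 (EXEC): [MAIN] PC=3: INC 5 -> ACC=2
Event 5 (EXEC): [MAIN] PC=4: NOP
Event 6 (EXEC): [MAIN] PC=5: HALT

Answer: 2 MAIN 0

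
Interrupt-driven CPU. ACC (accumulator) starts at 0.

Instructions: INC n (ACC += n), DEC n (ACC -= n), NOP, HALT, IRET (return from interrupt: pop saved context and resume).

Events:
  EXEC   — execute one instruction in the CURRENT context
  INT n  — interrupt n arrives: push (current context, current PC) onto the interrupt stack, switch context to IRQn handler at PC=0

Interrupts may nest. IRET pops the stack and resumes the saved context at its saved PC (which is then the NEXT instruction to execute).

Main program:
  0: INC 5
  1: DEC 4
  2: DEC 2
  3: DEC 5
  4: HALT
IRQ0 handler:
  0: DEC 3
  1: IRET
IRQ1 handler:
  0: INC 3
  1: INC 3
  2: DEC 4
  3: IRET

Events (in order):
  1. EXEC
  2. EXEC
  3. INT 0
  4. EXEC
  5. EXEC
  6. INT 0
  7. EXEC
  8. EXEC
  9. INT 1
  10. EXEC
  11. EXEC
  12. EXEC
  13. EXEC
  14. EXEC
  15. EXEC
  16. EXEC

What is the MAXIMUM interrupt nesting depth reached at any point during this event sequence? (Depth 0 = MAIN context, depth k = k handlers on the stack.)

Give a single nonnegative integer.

Event 1 (EXEC): [MAIN] PC=0: INC 5 -> ACC=5 [depth=0]
Event 2 (EXEC): [MAIN] PC=1: DEC 4 -> ACC=1 [depth=0]
Event 3 (INT 0): INT 0 arrives: push (MAIN, PC=2), enter IRQ0 at PC=0 (depth now 1) [depth=1]
Event 4 (EXEC): [IRQ0] PC=0: DEC 3 -> ACC=-2 [depth=1]
Event 5 (EXEC): [IRQ0] PC=1: IRET -> resume MAIN at PC=2 (depth now 0) [depth=0]
Event 6 (INT 0): INT 0 arrives: push (MAIN, PC=2), enter IRQ0 at PC=0 (depth now 1) [depth=1]
Event 7 (EXEC): [IRQ0] PC=0: DEC 3 -> ACC=-5 [depth=1]
Event 8 (EXEC): [IRQ0] PC=1: IRET -> resume MAIN at PC=2 (depth now 0) [depth=0]
Event 9 (INT 1): INT 1 arrives: push (MAIN, PC=2), enter IRQ1 at PC=0 (depth now 1) [depth=1]
Event 10 (EXEC): [IRQ1] PC=0: INC 3 -> ACC=-2 [depth=1]
Event 11 (EXEC): [IRQ1] PC=1: INC 3 -> ACC=1 [depth=1]
Event 12 (EXEC): [IRQ1] PC=2: DEC 4 -> ACC=-3 [depth=1]
Event 13 (EXEC): [IRQ1] PC=3: IRET -> resume MAIN at PC=2 (depth now 0) [depth=0]
Event 14 (EXEC): [MAIN] PC=2: DEC 2 -> ACC=-5 [depth=0]
Event 15 (EXEC): [MAIN] PC=3: DEC 5 -> ACC=-10 [depth=0]
Event 16 (EXEC): [MAIN] PC=4: HALT [depth=0]
Max depth observed: 1

Answer: 1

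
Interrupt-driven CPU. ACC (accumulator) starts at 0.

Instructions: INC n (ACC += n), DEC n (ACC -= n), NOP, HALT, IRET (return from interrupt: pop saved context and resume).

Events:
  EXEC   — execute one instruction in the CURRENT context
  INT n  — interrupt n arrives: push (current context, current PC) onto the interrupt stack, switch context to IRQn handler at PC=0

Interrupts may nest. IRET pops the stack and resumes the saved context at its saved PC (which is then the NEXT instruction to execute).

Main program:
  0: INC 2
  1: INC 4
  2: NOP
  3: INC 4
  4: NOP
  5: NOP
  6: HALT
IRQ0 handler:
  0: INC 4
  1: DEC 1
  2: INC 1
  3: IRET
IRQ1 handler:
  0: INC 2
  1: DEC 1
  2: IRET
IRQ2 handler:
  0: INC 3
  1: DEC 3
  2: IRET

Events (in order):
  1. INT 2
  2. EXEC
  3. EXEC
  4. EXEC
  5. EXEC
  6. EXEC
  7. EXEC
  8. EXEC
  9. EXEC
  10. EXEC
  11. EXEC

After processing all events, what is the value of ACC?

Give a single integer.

Event 1 (INT 2): INT 2 arrives: push (MAIN, PC=0), enter IRQ2 at PC=0 (depth now 1)
Event 2 (EXEC): [IRQ2] PC=0: INC 3 -> ACC=3
Event 3 (EXEC): [IRQ2] PC=1: DEC 3 -> ACC=0
Event 4 (EXEC): [IRQ2] PC=2: IRET -> resume MAIN at PC=0 (depth now 0)
Event 5 (EXEC): [MAIN] PC=0: INC 2 -> ACC=2
Event 6 (EXEC): [MAIN] PC=1: INC 4 -> ACC=6
Event 7 (EXEC): [MAIN] PC=2: NOP
Event 8 (EXEC): [MAIN] PC=3: INC 4 -> ACC=10
Event 9 (EXEC): [MAIN] PC=4: NOP
Event 10 (EXEC): [MAIN] PC=5: NOP
Event 11 (EXEC): [MAIN] PC=6: HALT

Answer: 10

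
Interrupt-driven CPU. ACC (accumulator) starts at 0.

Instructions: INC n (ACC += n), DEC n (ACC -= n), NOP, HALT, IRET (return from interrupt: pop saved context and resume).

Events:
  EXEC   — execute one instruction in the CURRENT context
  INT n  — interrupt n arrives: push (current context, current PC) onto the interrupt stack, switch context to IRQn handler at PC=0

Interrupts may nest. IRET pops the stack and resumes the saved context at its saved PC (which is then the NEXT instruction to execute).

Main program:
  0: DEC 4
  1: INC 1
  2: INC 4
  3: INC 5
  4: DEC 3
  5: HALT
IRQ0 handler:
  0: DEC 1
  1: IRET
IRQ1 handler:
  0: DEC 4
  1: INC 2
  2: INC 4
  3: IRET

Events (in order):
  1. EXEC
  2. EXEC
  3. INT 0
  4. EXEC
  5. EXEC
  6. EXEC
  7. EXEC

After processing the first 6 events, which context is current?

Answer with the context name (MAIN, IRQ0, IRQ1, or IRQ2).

Event 1 (EXEC): [MAIN] PC=0: DEC 4 -> ACC=-4
Event 2 (EXEC): [MAIN] PC=1: INC 1 -> ACC=-3
Event 3 (INT 0): INT 0 arrives: push (MAIN, PC=2), enter IRQ0 at PC=0 (depth now 1)
Event 4 (EXEC): [IRQ0] PC=0: DEC 1 -> ACC=-4
Event 5 (EXEC): [IRQ0] PC=1: IRET -> resume MAIN at PC=2 (depth now 0)
Event 6 (EXEC): [MAIN] PC=2: INC 4 -> ACC=0

Answer: MAIN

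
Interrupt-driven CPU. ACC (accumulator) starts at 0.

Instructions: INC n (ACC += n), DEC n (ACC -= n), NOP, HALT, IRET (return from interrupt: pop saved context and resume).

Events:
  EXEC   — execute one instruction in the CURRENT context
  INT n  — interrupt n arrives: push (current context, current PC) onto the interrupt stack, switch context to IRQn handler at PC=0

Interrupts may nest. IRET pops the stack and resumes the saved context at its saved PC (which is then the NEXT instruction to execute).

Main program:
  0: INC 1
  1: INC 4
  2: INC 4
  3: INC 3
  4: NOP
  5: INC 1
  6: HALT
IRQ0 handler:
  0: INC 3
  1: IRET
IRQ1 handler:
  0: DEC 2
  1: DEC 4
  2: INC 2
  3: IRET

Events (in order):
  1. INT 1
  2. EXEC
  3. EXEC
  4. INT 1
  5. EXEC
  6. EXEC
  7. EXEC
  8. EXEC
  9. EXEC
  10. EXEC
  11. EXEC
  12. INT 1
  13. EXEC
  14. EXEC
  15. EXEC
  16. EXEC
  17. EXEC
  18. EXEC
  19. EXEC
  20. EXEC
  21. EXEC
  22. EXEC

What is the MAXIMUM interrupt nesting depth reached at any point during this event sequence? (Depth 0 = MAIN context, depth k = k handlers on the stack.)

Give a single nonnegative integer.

Answer: 2

Derivation:
Event 1 (INT 1): INT 1 arrives: push (MAIN, PC=0), enter IRQ1 at PC=0 (depth now 1) [depth=1]
Event 2 (EXEC): [IRQ1] PC=0: DEC 2 -> ACC=-2 [depth=1]
Event 3 (EXEC): [IRQ1] PC=1: DEC 4 -> ACC=-6 [depth=1]
Event 4 (INT 1): INT 1 arrives: push (IRQ1, PC=2), enter IRQ1 at PC=0 (depth now 2) [depth=2]
Event 5 (EXEC): [IRQ1] PC=0: DEC 2 -> ACC=-8 [depth=2]
Event 6 (EXEC): [IRQ1] PC=1: DEC 4 -> ACC=-12 [depth=2]
Event 7 (EXEC): [IRQ1] PC=2: INC 2 -> ACC=-10 [depth=2]
Event 8 (EXEC): [IRQ1] PC=3: IRET -> resume IRQ1 at PC=2 (depth now 1) [depth=1]
Event 9 (EXEC): [IRQ1] PC=2: INC 2 -> ACC=-8 [depth=1]
Event 10 (EXEC): [IRQ1] PC=3: IRET -> resume MAIN at PC=0 (depth now 0) [depth=0]
Event 11 (EXEC): [MAIN] PC=0: INC 1 -> ACC=-7 [depth=0]
Event 12 (INT 1): INT 1 arrives: push (MAIN, PC=1), enter IRQ1 at PC=0 (depth now 1) [depth=1]
Event 13 (EXEC): [IRQ1] PC=0: DEC 2 -> ACC=-9 [depth=1]
Event 14 (EXEC): [IRQ1] PC=1: DEC 4 -> ACC=-13 [depth=1]
Event 15 (EXEC): [IRQ1] PC=2: INC 2 -> ACC=-11 [depth=1]
Event 16 (EXEC): [IRQ1] PC=3: IRET -> resume MAIN at PC=1 (depth now 0) [depth=0]
Event 17 (EXEC): [MAIN] PC=1: INC 4 -> ACC=-7 [depth=0]
Event 18 (EXEC): [MAIN] PC=2: INC 4 -> ACC=-3 [depth=0]
Event 19 (EXEC): [MAIN] PC=3: INC 3 -> ACC=0 [depth=0]
Event 20 (EXEC): [MAIN] PC=4: NOP [depth=0]
Event 21 (EXEC): [MAIN] PC=5: INC 1 -> ACC=1 [depth=0]
Event 22 (EXEC): [MAIN] PC=6: HALT [depth=0]
Max depth observed: 2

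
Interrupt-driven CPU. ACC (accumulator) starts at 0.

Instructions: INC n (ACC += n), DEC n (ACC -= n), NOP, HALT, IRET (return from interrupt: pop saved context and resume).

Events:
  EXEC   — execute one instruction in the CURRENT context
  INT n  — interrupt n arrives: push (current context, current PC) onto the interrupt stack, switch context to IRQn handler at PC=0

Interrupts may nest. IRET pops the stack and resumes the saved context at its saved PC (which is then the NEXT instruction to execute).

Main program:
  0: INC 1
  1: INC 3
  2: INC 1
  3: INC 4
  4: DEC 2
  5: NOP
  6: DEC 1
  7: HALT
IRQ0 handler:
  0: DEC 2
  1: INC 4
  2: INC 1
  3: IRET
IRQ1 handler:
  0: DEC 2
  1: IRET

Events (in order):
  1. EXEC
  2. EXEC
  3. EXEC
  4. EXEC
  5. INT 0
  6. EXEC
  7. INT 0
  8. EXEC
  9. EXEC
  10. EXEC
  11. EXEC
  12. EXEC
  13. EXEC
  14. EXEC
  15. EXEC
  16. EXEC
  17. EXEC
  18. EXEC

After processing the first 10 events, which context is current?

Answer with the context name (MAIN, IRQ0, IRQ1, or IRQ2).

Answer: IRQ0

Derivation:
Event 1 (EXEC): [MAIN] PC=0: INC 1 -> ACC=1
Event 2 (EXEC): [MAIN] PC=1: INC 3 -> ACC=4
Event 3 (EXEC): [MAIN] PC=2: INC 1 -> ACC=5
Event 4 (EXEC): [MAIN] PC=3: INC 4 -> ACC=9
Event 5 (INT 0): INT 0 arrives: push (MAIN, PC=4), enter IRQ0 at PC=0 (depth now 1)
Event 6 (EXEC): [IRQ0] PC=0: DEC 2 -> ACC=7
Event 7 (INT 0): INT 0 arrives: push (IRQ0, PC=1), enter IRQ0 at PC=0 (depth now 2)
Event 8 (EXEC): [IRQ0] PC=0: DEC 2 -> ACC=5
Event 9 (EXEC): [IRQ0] PC=1: INC 4 -> ACC=9
Event 10 (EXEC): [IRQ0] PC=2: INC 1 -> ACC=10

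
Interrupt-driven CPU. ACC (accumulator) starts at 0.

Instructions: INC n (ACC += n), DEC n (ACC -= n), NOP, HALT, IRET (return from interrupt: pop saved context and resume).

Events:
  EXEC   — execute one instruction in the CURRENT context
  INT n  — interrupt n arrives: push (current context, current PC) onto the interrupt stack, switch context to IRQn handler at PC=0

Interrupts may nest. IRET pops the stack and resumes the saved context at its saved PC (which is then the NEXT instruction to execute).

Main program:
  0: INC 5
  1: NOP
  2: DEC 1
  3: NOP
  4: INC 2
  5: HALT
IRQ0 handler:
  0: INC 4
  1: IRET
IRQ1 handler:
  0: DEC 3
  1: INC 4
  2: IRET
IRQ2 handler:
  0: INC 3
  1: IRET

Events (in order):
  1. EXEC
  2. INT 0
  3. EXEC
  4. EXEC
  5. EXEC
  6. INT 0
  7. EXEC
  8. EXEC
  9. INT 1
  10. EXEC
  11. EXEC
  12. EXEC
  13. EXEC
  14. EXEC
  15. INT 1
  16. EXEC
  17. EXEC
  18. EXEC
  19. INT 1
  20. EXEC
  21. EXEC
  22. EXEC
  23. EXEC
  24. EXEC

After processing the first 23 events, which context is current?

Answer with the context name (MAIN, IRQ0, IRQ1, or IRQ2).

Answer: MAIN

Derivation:
Event 1 (EXEC): [MAIN] PC=0: INC 5 -> ACC=5
Event 2 (INT 0): INT 0 arrives: push (MAIN, PC=1), enter IRQ0 at PC=0 (depth now 1)
Event 3 (EXEC): [IRQ0] PC=0: INC 4 -> ACC=9
Event 4 (EXEC): [IRQ0] PC=1: IRET -> resume MAIN at PC=1 (depth now 0)
Event 5 (EXEC): [MAIN] PC=1: NOP
Event 6 (INT 0): INT 0 arrives: push (MAIN, PC=2), enter IRQ0 at PC=0 (depth now 1)
Event 7 (EXEC): [IRQ0] PC=0: INC 4 -> ACC=13
Event 8 (EXEC): [IRQ0] PC=1: IRET -> resume MAIN at PC=2 (depth now 0)
Event 9 (INT 1): INT 1 arrives: push (MAIN, PC=2), enter IRQ1 at PC=0 (depth now 1)
Event 10 (EXEC): [IRQ1] PC=0: DEC 3 -> ACC=10
Event 11 (EXEC): [IRQ1] PC=1: INC 4 -> ACC=14
Event 12 (EXEC): [IRQ1] PC=2: IRET -> resume MAIN at PC=2 (depth now 0)
Event 13 (EXEC): [MAIN] PC=2: DEC 1 -> ACC=13
Event 14 (EXEC): [MAIN] PC=3: NOP
Event 15 (INT 1): INT 1 arrives: push (MAIN, PC=4), enter IRQ1 at PC=0 (depth now 1)
Event 16 (EXEC): [IRQ1] PC=0: DEC 3 -> ACC=10
Event 17 (EXEC): [IRQ1] PC=1: INC 4 -> ACC=14
Event 18 (EXEC): [IRQ1] PC=2: IRET -> resume MAIN at PC=4 (depth now 0)
Event 19 (INT 1): INT 1 arrives: push (MAIN, PC=4), enter IRQ1 at PC=0 (depth now 1)
Event 20 (EXEC): [IRQ1] PC=0: DEC 3 -> ACC=11
Event 21 (EXEC): [IRQ1] PC=1: INC 4 -> ACC=15
Event 22 (EXEC): [IRQ1] PC=2: IRET -> resume MAIN at PC=4 (depth now 0)
Event 23 (EXEC): [MAIN] PC=4: INC 2 -> ACC=17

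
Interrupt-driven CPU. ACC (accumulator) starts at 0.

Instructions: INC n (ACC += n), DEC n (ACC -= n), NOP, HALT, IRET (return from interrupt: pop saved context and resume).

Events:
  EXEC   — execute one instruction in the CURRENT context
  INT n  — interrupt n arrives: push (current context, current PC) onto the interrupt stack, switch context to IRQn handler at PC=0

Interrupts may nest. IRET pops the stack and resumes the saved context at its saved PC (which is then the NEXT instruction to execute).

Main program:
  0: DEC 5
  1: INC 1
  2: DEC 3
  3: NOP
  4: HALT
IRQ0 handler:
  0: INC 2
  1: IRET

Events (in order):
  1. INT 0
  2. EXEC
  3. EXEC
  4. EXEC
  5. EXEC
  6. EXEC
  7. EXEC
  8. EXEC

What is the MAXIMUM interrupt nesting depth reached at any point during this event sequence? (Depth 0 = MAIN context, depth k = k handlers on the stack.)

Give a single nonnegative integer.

Answer: 1

Derivation:
Event 1 (INT 0): INT 0 arrives: push (MAIN, PC=0), enter IRQ0 at PC=0 (depth now 1) [depth=1]
Event 2 (EXEC): [IRQ0] PC=0: INC 2 -> ACC=2 [depth=1]
Event 3 (EXEC): [IRQ0] PC=1: IRET -> resume MAIN at PC=0 (depth now 0) [depth=0]
Event 4 (EXEC): [MAIN] PC=0: DEC 5 -> ACC=-3 [depth=0]
Event 5 (EXEC): [MAIN] PC=1: INC 1 -> ACC=-2 [depth=0]
Event 6 (EXEC): [MAIN] PC=2: DEC 3 -> ACC=-5 [depth=0]
Event 7 (EXEC): [MAIN] PC=3: NOP [depth=0]
Event 8 (EXEC): [MAIN] PC=4: HALT [depth=0]
Max depth observed: 1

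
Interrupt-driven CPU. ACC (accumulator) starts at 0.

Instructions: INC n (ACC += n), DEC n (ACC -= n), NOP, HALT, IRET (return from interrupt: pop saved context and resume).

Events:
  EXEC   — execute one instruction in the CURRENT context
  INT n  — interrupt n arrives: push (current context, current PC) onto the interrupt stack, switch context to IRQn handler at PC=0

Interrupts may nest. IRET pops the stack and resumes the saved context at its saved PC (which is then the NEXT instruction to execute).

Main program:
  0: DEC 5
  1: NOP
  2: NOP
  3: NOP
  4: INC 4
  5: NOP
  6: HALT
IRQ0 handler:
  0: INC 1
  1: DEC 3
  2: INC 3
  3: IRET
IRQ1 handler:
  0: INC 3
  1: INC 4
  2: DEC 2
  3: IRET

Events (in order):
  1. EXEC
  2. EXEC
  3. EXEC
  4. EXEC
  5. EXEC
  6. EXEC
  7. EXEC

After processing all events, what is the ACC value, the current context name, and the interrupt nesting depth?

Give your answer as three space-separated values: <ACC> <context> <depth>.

Event 1 (EXEC): [MAIN] PC=0: DEC 5 -> ACC=-5
Event 2 (EXEC): [MAIN] PC=1: NOP
Event 3 (EXEC): [MAIN] PC=2: NOP
Event 4 (EXEC): [MAIN] PC=3: NOP
Event 5 (EXEC): [MAIN] PC=4: INC 4 -> ACC=-1
Event 6 (EXEC): [MAIN] PC=5: NOP
Event 7 (EXEC): [MAIN] PC=6: HALT

Answer: -1 MAIN 0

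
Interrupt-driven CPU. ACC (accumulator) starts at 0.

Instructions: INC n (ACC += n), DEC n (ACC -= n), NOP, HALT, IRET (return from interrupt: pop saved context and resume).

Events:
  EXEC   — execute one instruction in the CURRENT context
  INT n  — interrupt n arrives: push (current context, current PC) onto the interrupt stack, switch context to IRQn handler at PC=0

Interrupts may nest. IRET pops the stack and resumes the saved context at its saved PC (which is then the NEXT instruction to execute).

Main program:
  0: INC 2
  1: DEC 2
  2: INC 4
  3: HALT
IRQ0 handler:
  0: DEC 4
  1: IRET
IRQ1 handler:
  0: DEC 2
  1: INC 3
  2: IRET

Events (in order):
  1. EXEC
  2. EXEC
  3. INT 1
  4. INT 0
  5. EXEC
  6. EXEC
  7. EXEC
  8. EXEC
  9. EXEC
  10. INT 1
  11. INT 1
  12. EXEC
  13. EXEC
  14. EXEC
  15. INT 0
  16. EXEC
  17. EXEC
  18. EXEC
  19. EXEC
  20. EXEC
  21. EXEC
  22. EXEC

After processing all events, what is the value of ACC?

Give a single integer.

Event 1 (EXEC): [MAIN] PC=0: INC 2 -> ACC=2
Event 2 (EXEC): [MAIN] PC=1: DEC 2 -> ACC=0
Event 3 (INT 1): INT 1 arrives: push (MAIN, PC=2), enter IRQ1 at PC=0 (depth now 1)
Event 4 (INT 0): INT 0 arrives: push (IRQ1, PC=0), enter IRQ0 at PC=0 (depth now 2)
Event 5 (EXEC): [IRQ0] PC=0: DEC 4 -> ACC=-4
Event 6 (EXEC): [IRQ0] PC=1: IRET -> resume IRQ1 at PC=0 (depth now 1)
Event 7 (EXEC): [IRQ1] PC=0: DEC 2 -> ACC=-6
Event 8 (EXEC): [IRQ1] PC=1: INC 3 -> ACC=-3
Event 9 (EXEC): [IRQ1] PC=2: IRET -> resume MAIN at PC=2 (depth now 0)
Event 10 (INT 1): INT 1 arrives: push (MAIN, PC=2), enter IRQ1 at PC=0 (depth now 1)
Event 11 (INT 1): INT 1 arrives: push (IRQ1, PC=0), enter IRQ1 at PC=0 (depth now 2)
Event 12 (EXEC): [IRQ1] PC=0: DEC 2 -> ACC=-5
Event 13 (EXEC): [IRQ1] PC=1: INC 3 -> ACC=-2
Event 14 (EXEC): [IRQ1] PC=2: IRET -> resume IRQ1 at PC=0 (depth now 1)
Event 15 (INT 0): INT 0 arrives: push (IRQ1, PC=0), enter IRQ0 at PC=0 (depth now 2)
Event 16 (EXEC): [IRQ0] PC=0: DEC 4 -> ACC=-6
Event 17 (EXEC): [IRQ0] PC=1: IRET -> resume IRQ1 at PC=0 (depth now 1)
Event 18 (EXEC): [IRQ1] PC=0: DEC 2 -> ACC=-8
Event 19 (EXEC): [IRQ1] PC=1: INC 3 -> ACC=-5
Event 20 (EXEC): [IRQ1] PC=2: IRET -> resume MAIN at PC=2 (depth now 0)
Event 21 (EXEC): [MAIN] PC=2: INC 4 -> ACC=-1
Event 22 (EXEC): [MAIN] PC=3: HALT

Answer: -1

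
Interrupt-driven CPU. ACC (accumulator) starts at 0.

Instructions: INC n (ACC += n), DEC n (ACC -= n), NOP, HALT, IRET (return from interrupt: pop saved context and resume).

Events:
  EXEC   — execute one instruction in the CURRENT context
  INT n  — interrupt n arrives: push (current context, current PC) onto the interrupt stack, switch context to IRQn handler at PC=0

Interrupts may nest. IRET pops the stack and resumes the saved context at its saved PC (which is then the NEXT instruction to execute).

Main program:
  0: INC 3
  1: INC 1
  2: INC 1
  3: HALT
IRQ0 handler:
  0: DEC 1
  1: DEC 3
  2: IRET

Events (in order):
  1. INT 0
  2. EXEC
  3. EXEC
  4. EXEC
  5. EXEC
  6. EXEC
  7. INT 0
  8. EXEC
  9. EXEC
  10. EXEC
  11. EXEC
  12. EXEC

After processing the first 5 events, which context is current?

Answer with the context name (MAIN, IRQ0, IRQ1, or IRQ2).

Event 1 (INT 0): INT 0 arrives: push (MAIN, PC=0), enter IRQ0 at PC=0 (depth now 1)
Event 2 (EXEC): [IRQ0] PC=0: DEC 1 -> ACC=-1
Event 3 (EXEC): [IRQ0] PC=1: DEC 3 -> ACC=-4
Event 4 (EXEC): [IRQ0] PC=2: IRET -> resume MAIN at PC=0 (depth now 0)
Event 5 (EXEC): [MAIN] PC=0: INC 3 -> ACC=-1

Answer: MAIN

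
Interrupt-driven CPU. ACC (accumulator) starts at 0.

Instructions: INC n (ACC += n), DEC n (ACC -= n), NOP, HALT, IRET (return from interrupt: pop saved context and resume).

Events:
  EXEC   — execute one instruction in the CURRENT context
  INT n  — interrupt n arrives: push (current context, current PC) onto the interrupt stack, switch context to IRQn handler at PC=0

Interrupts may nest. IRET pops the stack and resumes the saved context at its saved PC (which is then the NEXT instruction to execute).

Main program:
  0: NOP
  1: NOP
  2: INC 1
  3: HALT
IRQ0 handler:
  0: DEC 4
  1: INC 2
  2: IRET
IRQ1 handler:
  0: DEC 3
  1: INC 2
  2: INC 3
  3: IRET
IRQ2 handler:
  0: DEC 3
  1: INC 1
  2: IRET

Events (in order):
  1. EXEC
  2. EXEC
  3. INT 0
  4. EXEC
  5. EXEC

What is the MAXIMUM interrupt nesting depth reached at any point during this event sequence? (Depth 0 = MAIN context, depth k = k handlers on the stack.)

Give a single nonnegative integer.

Answer: 1

Derivation:
Event 1 (EXEC): [MAIN] PC=0: NOP [depth=0]
Event 2 (EXEC): [MAIN] PC=1: NOP [depth=0]
Event 3 (INT 0): INT 0 arrives: push (MAIN, PC=2), enter IRQ0 at PC=0 (depth now 1) [depth=1]
Event 4 (EXEC): [IRQ0] PC=0: DEC 4 -> ACC=-4 [depth=1]
Event 5 (EXEC): [IRQ0] PC=1: INC 2 -> ACC=-2 [depth=1]
Max depth observed: 1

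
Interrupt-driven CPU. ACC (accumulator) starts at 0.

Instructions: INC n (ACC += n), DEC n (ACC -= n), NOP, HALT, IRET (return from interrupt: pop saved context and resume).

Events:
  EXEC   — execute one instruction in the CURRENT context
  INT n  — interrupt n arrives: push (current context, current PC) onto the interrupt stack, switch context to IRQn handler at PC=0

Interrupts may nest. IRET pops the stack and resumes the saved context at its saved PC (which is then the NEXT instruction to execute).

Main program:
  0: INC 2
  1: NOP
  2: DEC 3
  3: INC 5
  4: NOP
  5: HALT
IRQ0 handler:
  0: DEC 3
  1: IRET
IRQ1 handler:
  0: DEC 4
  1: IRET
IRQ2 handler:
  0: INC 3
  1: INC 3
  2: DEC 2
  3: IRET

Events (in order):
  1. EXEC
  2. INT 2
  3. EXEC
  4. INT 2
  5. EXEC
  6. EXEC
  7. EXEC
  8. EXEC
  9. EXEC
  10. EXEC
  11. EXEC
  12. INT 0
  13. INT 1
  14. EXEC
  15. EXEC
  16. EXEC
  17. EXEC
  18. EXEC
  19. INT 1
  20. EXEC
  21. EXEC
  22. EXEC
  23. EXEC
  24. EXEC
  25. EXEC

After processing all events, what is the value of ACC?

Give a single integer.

Answer: 1

Derivation:
Event 1 (EXEC): [MAIN] PC=0: INC 2 -> ACC=2
Event 2 (INT 2): INT 2 arrives: push (MAIN, PC=1), enter IRQ2 at PC=0 (depth now 1)
Event 3 (EXEC): [IRQ2] PC=0: INC 3 -> ACC=5
Event 4 (INT 2): INT 2 arrives: push (IRQ2, PC=1), enter IRQ2 at PC=0 (depth now 2)
Event 5 (EXEC): [IRQ2] PC=0: INC 3 -> ACC=8
Event 6 (EXEC): [IRQ2] PC=1: INC 3 -> ACC=11
Event 7 (EXEC): [IRQ2] PC=2: DEC 2 -> ACC=9
Event 8 (EXEC): [IRQ2] PC=3: IRET -> resume IRQ2 at PC=1 (depth now 1)
Event 9 (EXEC): [IRQ2] PC=1: INC 3 -> ACC=12
Event 10 (EXEC): [IRQ2] PC=2: DEC 2 -> ACC=10
Event 11 (EXEC): [IRQ2] PC=3: IRET -> resume MAIN at PC=1 (depth now 0)
Event 12 (INT 0): INT 0 arrives: push (MAIN, PC=1), enter IRQ0 at PC=0 (depth now 1)
Event 13 (INT 1): INT 1 arrives: push (IRQ0, PC=0), enter IRQ1 at PC=0 (depth now 2)
Event 14 (EXEC): [IRQ1] PC=0: DEC 4 -> ACC=6
Event 15 (EXEC): [IRQ1] PC=1: IRET -> resume IRQ0 at PC=0 (depth now 1)
Event 16 (EXEC): [IRQ0] PC=0: DEC 3 -> ACC=3
Event 17 (EXEC): [IRQ0] PC=1: IRET -> resume MAIN at PC=1 (depth now 0)
Event 18 (EXEC): [MAIN] PC=1: NOP
Event 19 (INT 1): INT 1 arrives: push (MAIN, PC=2), enter IRQ1 at PC=0 (depth now 1)
Event 20 (EXEC): [IRQ1] PC=0: DEC 4 -> ACC=-1
Event 21 (EXEC): [IRQ1] PC=1: IRET -> resume MAIN at PC=2 (depth now 0)
Event 22 (EXEC): [MAIN] PC=2: DEC 3 -> ACC=-4
Event 23 (EXEC): [MAIN] PC=3: INC 5 -> ACC=1
Event 24 (EXEC): [MAIN] PC=4: NOP
Event 25 (EXEC): [MAIN] PC=5: HALT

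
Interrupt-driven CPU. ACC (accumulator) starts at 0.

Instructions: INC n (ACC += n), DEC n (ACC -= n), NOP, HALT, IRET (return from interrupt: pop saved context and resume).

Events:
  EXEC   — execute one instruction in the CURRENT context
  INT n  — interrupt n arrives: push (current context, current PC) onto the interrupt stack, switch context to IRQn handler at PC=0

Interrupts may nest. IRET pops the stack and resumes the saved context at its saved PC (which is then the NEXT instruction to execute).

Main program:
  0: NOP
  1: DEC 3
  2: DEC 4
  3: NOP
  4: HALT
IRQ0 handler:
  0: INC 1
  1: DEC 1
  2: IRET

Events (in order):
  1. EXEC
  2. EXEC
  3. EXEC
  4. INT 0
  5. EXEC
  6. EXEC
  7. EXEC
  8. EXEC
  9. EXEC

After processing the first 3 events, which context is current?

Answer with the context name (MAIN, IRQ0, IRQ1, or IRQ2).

Event 1 (EXEC): [MAIN] PC=0: NOP
Event 2 (EXEC): [MAIN] PC=1: DEC 3 -> ACC=-3
Event 3 (EXEC): [MAIN] PC=2: DEC 4 -> ACC=-7

Answer: MAIN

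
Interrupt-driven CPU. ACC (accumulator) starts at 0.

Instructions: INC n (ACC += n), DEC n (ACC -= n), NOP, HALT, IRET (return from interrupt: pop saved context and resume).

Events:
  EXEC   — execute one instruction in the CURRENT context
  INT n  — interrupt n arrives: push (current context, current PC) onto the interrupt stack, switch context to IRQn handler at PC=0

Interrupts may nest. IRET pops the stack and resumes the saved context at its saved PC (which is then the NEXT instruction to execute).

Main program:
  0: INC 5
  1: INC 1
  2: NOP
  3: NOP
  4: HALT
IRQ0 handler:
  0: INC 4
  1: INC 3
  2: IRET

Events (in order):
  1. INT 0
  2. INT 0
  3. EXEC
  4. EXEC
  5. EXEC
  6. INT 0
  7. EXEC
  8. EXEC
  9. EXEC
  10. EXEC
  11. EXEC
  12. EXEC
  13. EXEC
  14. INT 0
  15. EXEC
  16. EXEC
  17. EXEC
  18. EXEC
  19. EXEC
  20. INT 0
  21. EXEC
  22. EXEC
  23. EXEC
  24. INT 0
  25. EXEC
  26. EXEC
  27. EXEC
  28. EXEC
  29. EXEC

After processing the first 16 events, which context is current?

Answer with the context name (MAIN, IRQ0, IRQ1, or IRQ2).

Answer: IRQ0

Derivation:
Event 1 (INT 0): INT 0 arrives: push (MAIN, PC=0), enter IRQ0 at PC=0 (depth now 1)
Event 2 (INT 0): INT 0 arrives: push (IRQ0, PC=0), enter IRQ0 at PC=0 (depth now 2)
Event 3 (EXEC): [IRQ0] PC=0: INC 4 -> ACC=4
Event 4 (EXEC): [IRQ0] PC=1: INC 3 -> ACC=7
Event 5 (EXEC): [IRQ0] PC=2: IRET -> resume IRQ0 at PC=0 (depth now 1)
Event 6 (INT 0): INT 0 arrives: push (IRQ0, PC=0), enter IRQ0 at PC=0 (depth now 2)
Event 7 (EXEC): [IRQ0] PC=0: INC 4 -> ACC=11
Event 8 (EXEC): [IRQ0] PC=1: INC 3 -> ACC=14
Event 9 (EXEC): [IRQ0] PC=2: IRET -> resume IRQ0 at PC=0 (depth now 1)
Event 10 (EXEC): [IRQ0] PC=0: INC 4 -> ACC=18
Event 11 (EXEC): [IRQ0] PC=1: INC 3 -> ACC=21
Event 12 (EXEC): [IRQ0] PC=2: IRET -> resume MAIN at PC=0 (depth now 0)
Event 13 (EXEC): [MAIN] PC=0: INC 5 -> ACC=26
Event 14 (INT 0): INT 0 arrives: push (MAIN, PC=1), enter IRQ0 at PC=0 (depth now 1)
Event 15 (EXEC): [IRQ0] PC=0: INC 4 -> ACC=30
Event 16 (EXEC): [IRQ0] PC=1: INC 3 -> ACC=33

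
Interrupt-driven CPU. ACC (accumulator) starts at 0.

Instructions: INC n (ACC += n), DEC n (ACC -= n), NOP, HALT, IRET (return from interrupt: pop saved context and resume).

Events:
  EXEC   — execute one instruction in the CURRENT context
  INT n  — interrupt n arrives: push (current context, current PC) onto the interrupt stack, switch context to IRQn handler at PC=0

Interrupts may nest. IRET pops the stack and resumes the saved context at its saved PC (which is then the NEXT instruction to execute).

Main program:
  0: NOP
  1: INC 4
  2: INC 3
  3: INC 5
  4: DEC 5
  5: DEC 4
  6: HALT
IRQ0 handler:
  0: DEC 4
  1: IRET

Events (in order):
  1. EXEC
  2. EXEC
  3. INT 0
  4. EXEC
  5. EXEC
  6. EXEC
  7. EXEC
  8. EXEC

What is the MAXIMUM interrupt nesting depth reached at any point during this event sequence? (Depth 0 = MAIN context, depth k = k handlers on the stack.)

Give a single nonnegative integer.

Answer: 1

Derivation:
Event 1 (EXEC): [MAIN] PC=0: NOP [depth=0]
Event 2 (EXEC): [MAIN] PC=1: INC 4 -> ACC=4 [depth=0]
Event 3 (INT 0): INT 0 arrives: push (MAIN, PC=2), enter IRQ0 at PC=0 (depth now 1) [depth=1]
Event 4 (EXEC): [IRQ0] PC=0: DEC 4 -> ACC=0 [depth=1]
Event 5 (EXEC): [IRQ0] PC=1: IRET -> resume MAIN at PC=2 (depth now 0) [depth=0]
Event 6 (EXEC): [MAIN] PC=2: INC 3 -> ACC=3 [depth=0]
Event 7 (EXEC): [MAIN] PC=3: INC 5 -> ACC=8 [depth=0]
Event 8 (EXEC): [MAIN] PC=4: DEC 5 -> ACC=3 [depth=0]
Max depth observed: 1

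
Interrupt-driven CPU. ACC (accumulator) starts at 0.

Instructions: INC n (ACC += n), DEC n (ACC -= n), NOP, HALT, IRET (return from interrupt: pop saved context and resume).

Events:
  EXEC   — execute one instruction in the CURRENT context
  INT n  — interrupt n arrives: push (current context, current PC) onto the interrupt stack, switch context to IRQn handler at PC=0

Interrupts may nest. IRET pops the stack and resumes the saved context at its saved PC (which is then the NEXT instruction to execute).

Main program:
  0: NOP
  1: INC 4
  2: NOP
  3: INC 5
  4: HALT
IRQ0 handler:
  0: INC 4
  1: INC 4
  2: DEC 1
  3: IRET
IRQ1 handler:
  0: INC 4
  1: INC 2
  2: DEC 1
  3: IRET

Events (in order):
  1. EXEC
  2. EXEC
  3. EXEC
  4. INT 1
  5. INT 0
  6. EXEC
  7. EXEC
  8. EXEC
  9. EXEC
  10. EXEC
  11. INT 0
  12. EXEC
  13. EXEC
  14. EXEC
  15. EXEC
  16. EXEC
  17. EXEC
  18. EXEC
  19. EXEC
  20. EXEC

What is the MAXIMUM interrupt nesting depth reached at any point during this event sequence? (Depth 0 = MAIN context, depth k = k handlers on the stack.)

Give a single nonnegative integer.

Answer: 2

Derivation:
Event 1 (EXEC): [MAIN] PC=0: NOP [depth=0]
Event 2 (EXEC): [MAIN] PC=1: INC 4 -> ACC=4 [depth=0]
Event 3 (EXEC): [MAIN] PC=2: NOP [depth=0]
Event 4 (INT 1): INT 1 arrives: push (MAIN, PC=3), enter IRQ1 at PC=0 (depth now 1) [depth=1]
Event 5 (INT 0): INT 0 arrives: push (IRQ1, PC=0), enter IRQ0 at PC=0 (depth now 2) [depth=2]
Event 6 (EXEC): [IRQ0] PC=0: INC 4 -> ACC=8 [depth=2]
Event 7 (EXEC): [IRQ0] PC=1: INC 4 -> ACC=12 [depth=2]
Event 8 (EXEC): [IRQ0] PC=2: DEC 1 -> ACC=11 [depth=2]
Event 9 (EXEC): [IRQ0] PC=3: IRET -> resume IRQ1 at PC=0 (depth now 1) [depth=1]
Event 10 (EXEC): [IRQ1] PC=0: INC 4 -> ACC=15 [depth=1]
Event 11 (INT 0): INT 0 arrives: push (IRQ1, PC=1), enter IRQ0 at PC=0 (depth now 2) [depth=2]
Event 12 (EXEC): [IRQ0] PC=0: INC 4 -> ACC=19 [depth=2]
Event 13 (EXEC): [IRQ0] PC=1: INC 4 -> ACC=23 [depth=2]
Event 14 (EXEC): [IRQ0] PC=2: DEC 1 -> ACC=22 [depth=2]
Event 15 (EXEC): [IRQ0] PC=3: IRET -> resume IRQ1 at PC=1 (depth now 1) [depth=1]
Event 16 (EXEC): [IRQ1] PC=1: INC 2 -> ACC=24 [depth=1]
Event 17 (EXEC): [IRQ1] PC=2: DEC 1 -> ACC=23 [depth=1]
Event 18 (EXEC): [IRQ1] PC=3: IRET -> resume MAIN at PC=3 (depth now 0) [depth=0]
Event 19 (EXEC): [MAIN] PC=3: INC 5 -> ACC=28 [depth=0]
Event 20 (EXEC): [MAIN] PC=4: HALT [depth=0]
Max depth observed: 2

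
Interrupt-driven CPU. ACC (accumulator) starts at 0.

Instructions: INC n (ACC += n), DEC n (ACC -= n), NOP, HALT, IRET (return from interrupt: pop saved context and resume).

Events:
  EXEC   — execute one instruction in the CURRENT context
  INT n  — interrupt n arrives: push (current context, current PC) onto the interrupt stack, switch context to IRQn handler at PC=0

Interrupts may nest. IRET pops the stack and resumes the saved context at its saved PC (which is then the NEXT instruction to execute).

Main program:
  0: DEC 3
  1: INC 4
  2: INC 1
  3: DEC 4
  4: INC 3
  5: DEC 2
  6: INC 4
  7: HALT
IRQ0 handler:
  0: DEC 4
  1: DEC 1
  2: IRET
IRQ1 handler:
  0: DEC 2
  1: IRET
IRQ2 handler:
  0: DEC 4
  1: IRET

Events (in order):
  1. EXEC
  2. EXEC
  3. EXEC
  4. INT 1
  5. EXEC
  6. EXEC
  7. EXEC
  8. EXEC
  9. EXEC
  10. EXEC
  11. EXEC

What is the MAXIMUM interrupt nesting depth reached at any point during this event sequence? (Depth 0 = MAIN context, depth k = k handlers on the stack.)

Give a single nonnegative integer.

Answer: 1

Derivation:
Event 1 (EXEC): [MAIN] PC=0: DEC 3 -> ACC=-3 [depth=0]
Event 2 (EXEC): [MAIN] PC=1: INC 4 -> ACC=1 [depth=0]
Event 3 (EXEC): [MAIN] PC=2: INC 1 -> ACC=2 [depth=0]
Event 4 (INT 1): INT 1 arrives: push (MAIN, PC=3), enter IRQ1 at PC=0 (depth now 1) [depth=1]
Event 5 (EXEC): [IRQ1] PC=0: DEC 2 -> ACC=0 [depth=1]
Event 6 (EXEC): [IRQ1] PC=1: IRET -> resume MAIN at PC=3 (depth now 0) [depth=0]
Event 7 (EXEC): [MAIN] PC=3: DEC 4 -> ACC=-4 [depth=0]
Event 8 (EXEC): [MAIN] PC=4: INC 3 -> ACC=-1 [depth=0]
Event 9 (EXEC): [MAIN] PC=5: DEC 2 -> ACC=-3 [depth=0]
Event 10 (EXEC): [MAIN] PC=6: INC 4 -> ACC=1 [depth=0]
Event 11 (EXEC): [MAIN] PC=7: HALT [depth=0]
Max depth observed: 1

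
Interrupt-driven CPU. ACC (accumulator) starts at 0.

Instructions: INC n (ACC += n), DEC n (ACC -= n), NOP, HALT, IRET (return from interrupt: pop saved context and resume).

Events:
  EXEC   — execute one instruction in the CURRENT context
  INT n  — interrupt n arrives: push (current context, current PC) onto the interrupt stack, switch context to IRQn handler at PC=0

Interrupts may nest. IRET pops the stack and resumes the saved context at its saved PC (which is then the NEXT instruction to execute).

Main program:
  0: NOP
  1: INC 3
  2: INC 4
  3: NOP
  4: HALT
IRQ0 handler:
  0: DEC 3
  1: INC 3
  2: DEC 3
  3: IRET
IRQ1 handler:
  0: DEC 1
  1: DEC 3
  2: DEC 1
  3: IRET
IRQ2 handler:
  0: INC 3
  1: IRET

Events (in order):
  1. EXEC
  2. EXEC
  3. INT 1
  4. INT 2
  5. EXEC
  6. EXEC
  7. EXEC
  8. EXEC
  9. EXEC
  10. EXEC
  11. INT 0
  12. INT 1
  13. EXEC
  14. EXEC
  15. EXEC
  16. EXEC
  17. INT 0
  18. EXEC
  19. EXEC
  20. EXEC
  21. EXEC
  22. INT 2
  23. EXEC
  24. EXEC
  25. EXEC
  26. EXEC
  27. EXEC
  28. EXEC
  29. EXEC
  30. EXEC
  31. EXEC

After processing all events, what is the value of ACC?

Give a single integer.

Answer: -3

Derivation:
Event 1 (EXEC): [MAIN] PC=0: NOP
Event 2 (EXEC): [MAIN] PC=1: INC 3 -> ACC=3
Event 3 (INT 1): INT 1 arrives: push (MAIN, PC=2), enter IRQ1 at PC=0 (depth now 1)
Event 4 (INT 2): INT 2 arrives: push (IRQ1, PC=0), enter IRQ2 at PC=0 (depth now 2)
Event 5 (EXEC): [IRQ2] PC=0: INC 3 -> ACC=6
Event 6 (EXEC): [IRQ2] PC=1: IRET -> resume IRQ1 at PC=0 (depth now 1)
Event 7 (EXEC): [IRQ1] PC=0: DEC 1 -> ACC=5
Event 8 (EXEC): [IRQ1] PC=1: DEC 3 -> ACC=2
Event 9 (EXEC): [IRQ1] PC=2: DEC 1 -> ACC=1
Event 10 (EXEC): [IRQ1] PC=3: IRET -> resume MAIN at PC=2 (depth now 0)
Event 11 (INT 0): INT 0 arrives: push (MAIN, PC=2), enter IRQ0 at PC=0 (depth now 1)
Event 12 (INT 1): INT 1 arrives: push (IRQ0, PC=0), enter IRQ1 at PC=0 (depth now 2)
Event 13 (EXEC): [IRQ1] PC=0: DEC 1 -> ACC=0
Event 14 (EXEC): [IRQ1] PC=1: DEC 3 -> ACC=-3
Event 15 (EXEC): [IRQ1] PC=2: DEC 1 -> ACC=-4
Event 16 (EXEC): [IRQ1] PC=3: IRET -> resume IRQ0 at PC=0 (depth now 1)
Event 17 (INT 0): INT 0 arrives: push (IRQ0, PC=0), enter IRQ0 at PC=0 (depth now 2)
Event 18 (EXEC): [IRQ0] PC=0: DEC 3 -> ACC=-7
Event 19 (EXEC): [IRQ0] PC=1: INC 3 -> ACC=-4
Event 20 (EXEC): [IRQ0] PC=2: DEC 3 -> ACC=-7
Event 21 (EXEC): [IRQ0] PC=3: IRET -> resume IRQ0 at PC=0 (depth now 1)
Event 22 (INT 2): INT 2 arrives: push (IRQ0, PC=0), enter IRQ2 at PC=0 (depth now 2)
Event 23 (EXEC): [IRQ2] PC=0: INC 3 -> ACC=-4
Event 24 (EXEC): [IRQ2] PC=1: IRET -> resume IRQ0 at PC=0 (depth now 1)
Event 25 (EXEC): [IRQ0] PC=0: DEC 3 -> ACC=-7
Event 26 (EXEC): [IRQ0] PC=1: INC 3 -> ACC=-4
Event 27 (EXEC): [IRQ0] PC=2: DEC 3 -> ACC=-7
Event 28 (EXEC): [IRQ0] PC=3: IRET -> resume MAIN at PC=2 (depth now 0)
Event 29 (EXEC): [MAIN] PC=2: INC 4 -> ACC=-3
Event 30 (EXEC): [MAIN] PC=3: NOP
Event 31 (EXEC): [MAIN] PC=4: HALT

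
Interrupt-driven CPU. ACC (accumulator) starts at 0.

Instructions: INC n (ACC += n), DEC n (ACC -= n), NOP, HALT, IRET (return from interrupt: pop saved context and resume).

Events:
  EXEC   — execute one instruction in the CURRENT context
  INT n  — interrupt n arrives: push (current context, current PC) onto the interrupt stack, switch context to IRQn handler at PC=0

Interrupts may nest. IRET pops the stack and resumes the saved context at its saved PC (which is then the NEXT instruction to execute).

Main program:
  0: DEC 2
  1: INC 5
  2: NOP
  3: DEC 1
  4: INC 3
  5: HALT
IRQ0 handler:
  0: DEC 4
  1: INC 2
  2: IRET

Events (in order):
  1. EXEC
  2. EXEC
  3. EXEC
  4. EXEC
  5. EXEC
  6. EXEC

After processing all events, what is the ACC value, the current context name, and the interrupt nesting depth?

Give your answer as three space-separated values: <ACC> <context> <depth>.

Event 1 (EXEC): [MAIN] PC=0: DEC 2 -> ACC=-2
Event 2 (EXEC): [MAIN] PC=1: INC 5 -> ACC=3
Event 3 (EXEC): [MAIN] PC=2: NOP
Event 4 (EXEC): [MAIN] PC=3: DEC 1 -> ACC=2
Event 5 (EXEC): [MAIN] PC=4: INC 3 -> ACC=5
Event 6 (EXEC): [MAIN] PC=5: HALT

Answer: 5 MAIN 0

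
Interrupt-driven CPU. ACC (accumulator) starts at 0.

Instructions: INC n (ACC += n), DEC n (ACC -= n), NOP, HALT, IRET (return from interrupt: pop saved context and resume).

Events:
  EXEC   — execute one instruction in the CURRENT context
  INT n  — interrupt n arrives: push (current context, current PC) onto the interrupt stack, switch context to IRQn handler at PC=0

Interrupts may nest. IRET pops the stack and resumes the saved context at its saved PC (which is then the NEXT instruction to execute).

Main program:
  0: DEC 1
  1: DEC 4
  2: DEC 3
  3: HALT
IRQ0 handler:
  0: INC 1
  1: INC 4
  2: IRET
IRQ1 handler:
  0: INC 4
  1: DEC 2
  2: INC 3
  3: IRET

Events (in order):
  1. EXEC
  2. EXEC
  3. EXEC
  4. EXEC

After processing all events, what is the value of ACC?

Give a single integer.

Event 1 (EXEC): [MAIN] PC=0: DEC 1 -> ACC=-1
Event 2 (EXEC): [MAIN] PC=1: DEC 4 -> ACC=-5
Event 3 (EXEC): [MAIN] PC=2: DEC 3 -> ACC=-8
Event 4 (EXEC): [MAIN] PC=3: HALT

Answer: -8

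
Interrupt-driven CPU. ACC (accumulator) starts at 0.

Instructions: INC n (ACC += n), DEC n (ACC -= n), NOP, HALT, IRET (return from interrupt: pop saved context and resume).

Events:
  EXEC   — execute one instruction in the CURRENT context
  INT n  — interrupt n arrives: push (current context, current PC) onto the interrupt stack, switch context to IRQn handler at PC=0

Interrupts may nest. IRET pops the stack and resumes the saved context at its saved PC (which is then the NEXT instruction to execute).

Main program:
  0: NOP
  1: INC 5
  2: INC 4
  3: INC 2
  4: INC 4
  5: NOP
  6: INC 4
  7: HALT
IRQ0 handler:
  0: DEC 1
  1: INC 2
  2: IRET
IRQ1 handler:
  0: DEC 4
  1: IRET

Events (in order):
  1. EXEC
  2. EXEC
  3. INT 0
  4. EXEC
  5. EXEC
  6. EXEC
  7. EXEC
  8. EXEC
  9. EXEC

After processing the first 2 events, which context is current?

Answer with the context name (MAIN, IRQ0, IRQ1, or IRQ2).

Answer: MAIN

Derivation:
Event 1 (EXEC): [MAIN] PC=0: NOP
Event 2 (EXEC): [MAIN] PC=1: INC 5 -> ACC=5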